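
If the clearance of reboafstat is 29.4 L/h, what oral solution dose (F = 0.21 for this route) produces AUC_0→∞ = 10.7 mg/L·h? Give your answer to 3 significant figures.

Dose = CL × AUC_0→∞ / F
     = 29.4 × 10.7 / 0.21 = 1498 mg

Dose = 1500 mg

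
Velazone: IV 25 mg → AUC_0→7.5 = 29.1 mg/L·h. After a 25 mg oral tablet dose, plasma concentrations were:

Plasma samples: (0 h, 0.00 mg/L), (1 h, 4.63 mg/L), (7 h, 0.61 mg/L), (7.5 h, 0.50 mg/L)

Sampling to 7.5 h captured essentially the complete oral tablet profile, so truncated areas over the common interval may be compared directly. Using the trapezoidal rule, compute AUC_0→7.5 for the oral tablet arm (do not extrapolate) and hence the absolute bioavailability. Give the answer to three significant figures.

Trapezoidal AUC_0→7.5 (oral tablet):
  [0→1]: (0.00+4.63)/2 × 1 = 2.315
  [1→7]: (4.63+0.61)/2 × 6 = 15.72
  [7→7.5]: (0.61+0.50)/2 × 0.5 = 0.2775
  Sum = 18.3125 mg/L·h
F = (AUC_ev/D_ev)/(AUC_iv/D_iv) = (18.3125/25)/(29.1/25) = 0.7325/1.164 = 0.6293

F = 0.629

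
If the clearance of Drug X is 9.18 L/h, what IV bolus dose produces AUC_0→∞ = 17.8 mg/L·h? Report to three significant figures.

Dose_iv = CL × AUC_0→∞
     = 9.18 × 17.8 = 163.404 mg

Dose = 163 mg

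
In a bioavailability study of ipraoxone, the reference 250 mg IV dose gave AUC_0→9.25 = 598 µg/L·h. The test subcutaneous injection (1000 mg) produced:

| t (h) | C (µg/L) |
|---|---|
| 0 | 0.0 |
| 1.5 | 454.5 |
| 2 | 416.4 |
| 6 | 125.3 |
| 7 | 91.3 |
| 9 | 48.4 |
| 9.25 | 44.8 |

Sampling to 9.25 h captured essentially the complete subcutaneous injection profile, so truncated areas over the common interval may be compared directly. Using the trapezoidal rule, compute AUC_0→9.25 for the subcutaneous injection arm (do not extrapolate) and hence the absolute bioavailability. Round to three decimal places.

F = 0.795

Trapezoidal AUC_0→9.25 (subcutaneous injection):
  [0→1.5]: (0.0+454.5)/2 × 1.5 = 340.875
  [1.5→2]: (454.5+416.4)/2 × 0.5 = 217.725
  [2→6]: (416.4+125.3)/2 × 4 = 1083.4
  [6→7]: (125.3+91.3)/2 × 1 = 108.3
  [7→9]: (91.3+48.4)/2 × 2 = 139.7
  [9→9.25]: (48.4+44.8)/2 × 0.25 = 11.65
  Sum = 1901.65 µg/L·h
F = (AUC_ev/D_ev)/(AUC_iv/D_iv) = (1901.65/1000)/(598/250) = 1.90165/2.392 = 0.7950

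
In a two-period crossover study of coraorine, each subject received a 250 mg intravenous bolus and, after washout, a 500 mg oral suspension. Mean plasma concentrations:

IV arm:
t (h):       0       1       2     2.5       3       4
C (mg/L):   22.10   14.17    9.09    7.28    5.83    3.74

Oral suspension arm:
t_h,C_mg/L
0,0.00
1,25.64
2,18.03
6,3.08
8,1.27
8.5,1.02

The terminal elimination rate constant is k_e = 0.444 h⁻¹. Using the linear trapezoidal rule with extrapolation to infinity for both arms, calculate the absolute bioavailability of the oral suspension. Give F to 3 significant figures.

F = 0.835

Trapezoidal AUC_0→4 (IV):
  [0→1]: (22.10+14.17)/2 × 1 = 18.135
  [1→2]: (14.17+9.09)/2 × 1 = 11.63
  [2→2.5]: (9.09+7.28)/2 × 0.5 = 4.0925
  [2.5→3]: (7.28+5.83)/2 × 0.5 = 3.2775
  [3→4]: (5.83+3.74)/2 × 1 = 4.785
  Sum = 41.92 mg/L·h
IV tail: 3.74/0.444 = 8.423; AUC_iv,0→∞ = 41.92 + 8.423 = 50.343 mg/L·h
Trapezoidal AUC_0→8.5 (oral suspension):
  [0→1]: (0.00+25.64)/2 × 1 = 12.82
  [1→2]: (25.64+18.03)/2 × 1 = 21.835
  [2→6]: (18.03+3.08)/2 × 4 = 42.22
  [6→8]: (3.08+1.27)/2 × 2 = 4.35
  [8→8.5]: (1.27+1.02)/2 × 0.5 = 0.5725
  Sum = 81.7975 mg/L·h
oral suspension tail: 1.02/0.444 = 2.297; AUC_ev,0→∞ = 81.7975 + 2.297 = 84.0945 mg/L·h
F = (AUC_ev/D_ev)/(AUC_iv/D_iv) = (84.0945/500)/(50.343/250) = 0.168189/0.201372 = 0.8352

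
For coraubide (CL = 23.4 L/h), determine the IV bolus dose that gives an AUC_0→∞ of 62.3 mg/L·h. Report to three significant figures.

Dose_iv = CL × AUC_0→∞
     = 23.4 × 62.3 = 1457.82 mg

Dose = 1460 mg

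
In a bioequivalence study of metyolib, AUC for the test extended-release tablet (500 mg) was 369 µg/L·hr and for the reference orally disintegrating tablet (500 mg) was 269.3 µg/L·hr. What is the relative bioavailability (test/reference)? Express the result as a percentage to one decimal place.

F_rel = (AUC_test/D_test) / (AUC_ref/D_ref)
      = (369/500) / (269.3/500)
      = 0.738 / 0.5386 = 1.3702 = 137.02%

F_rel = 137.0%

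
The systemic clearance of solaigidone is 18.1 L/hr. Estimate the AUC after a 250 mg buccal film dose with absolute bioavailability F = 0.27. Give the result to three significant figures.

AUC = 3.73 mg/L·hr

AUC_0→∞ = F × Dose / CL
        = 0.27 × 250 / 18.1 = 3.72928 mg/L·hr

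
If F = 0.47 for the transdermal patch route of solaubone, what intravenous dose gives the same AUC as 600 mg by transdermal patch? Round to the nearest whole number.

Systemic exposure from an extravascular dose = F × D_ev, so the equivalent IV dose is F × D_ev.
D_iv = F × D_ev = 0.47 × 600 = 282 mg

D_iv = 282 mg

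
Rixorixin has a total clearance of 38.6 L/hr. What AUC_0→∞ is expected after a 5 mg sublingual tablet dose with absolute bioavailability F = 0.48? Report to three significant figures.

AUC = 0.0622 mg/L·hr

AUC_0→∞ = F × Dose / CL
        = 0.48 × 5 / 38.6 = 0.0621762 mg/L·hr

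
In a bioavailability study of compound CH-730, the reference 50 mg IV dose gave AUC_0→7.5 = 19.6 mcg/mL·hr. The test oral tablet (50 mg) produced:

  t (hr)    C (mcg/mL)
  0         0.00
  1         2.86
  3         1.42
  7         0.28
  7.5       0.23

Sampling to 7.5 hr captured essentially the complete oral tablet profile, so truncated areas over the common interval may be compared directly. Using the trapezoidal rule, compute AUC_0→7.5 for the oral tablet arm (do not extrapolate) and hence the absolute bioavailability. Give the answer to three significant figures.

F = 0.471

Trapezoidal AUC_0→7.5 (oral tablet):
  [0→1]: (0.00+2.86)/2 × 1 = 1.43
  [1→3]: (2.86+1.42)/2 × 2 = 4.28
  [3→7]: (1.42+0.28)/2 × 4 = 3.4
  [7→7.5]: (0.28+0.23)/2 × 0.5 = 0.1275
  Sum = 9.2375 mcg/mL·hr
F = (AUC_ev/D_ev)/(AUC_iv/D_iv) = (9.2375/50)/(19.6/50) = 0.18475/0.392 = 0.4713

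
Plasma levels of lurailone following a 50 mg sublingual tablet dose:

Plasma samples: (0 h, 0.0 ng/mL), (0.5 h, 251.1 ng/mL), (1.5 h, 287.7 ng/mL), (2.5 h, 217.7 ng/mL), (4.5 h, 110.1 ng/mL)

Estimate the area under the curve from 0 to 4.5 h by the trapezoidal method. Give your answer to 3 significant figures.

Trapezoidal AUC_0→4.5:
  [0→0.5]: (0.0+251.1)/2 × 0.5 = 62.775
  [0.5→1.5]: (251.1+287.7)/2 × 1 = 269.4
  [1.5→2.5]: (287.7+217.7)/2 × 1 = 252.7
  [2.5→4.5]: (217.7+110.1)/2 × 2 = 327.8
  Sum = 912.675 ng/mL·h

AUC = 913 ng/mL·h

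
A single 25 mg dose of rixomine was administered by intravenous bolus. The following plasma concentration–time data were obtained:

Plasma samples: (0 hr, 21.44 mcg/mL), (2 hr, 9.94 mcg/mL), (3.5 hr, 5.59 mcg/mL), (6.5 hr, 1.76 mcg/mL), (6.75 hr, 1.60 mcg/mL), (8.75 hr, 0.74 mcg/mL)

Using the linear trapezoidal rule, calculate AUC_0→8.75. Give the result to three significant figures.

Trapezoidal AUC_0→8.75:
  [0→2]: (21.44+9.94)/2 × 2 = 31.38
  [2→3.5]: (9.94+5.59)/2 × 1.5 = 11.6475
  [3.5→6.5]: (5.59+1.76)/2 × 3 = 11.025
  [6.5→6.75]: (1.76+1.60)/2 × 0.25 = 0.42
  [6.75→8.75]: (1.60+0.74)/2 × 2 = 2.34
  Sum = 56.8125 mcg/mL·hr

AUC = 56.8 mcg/mL·hr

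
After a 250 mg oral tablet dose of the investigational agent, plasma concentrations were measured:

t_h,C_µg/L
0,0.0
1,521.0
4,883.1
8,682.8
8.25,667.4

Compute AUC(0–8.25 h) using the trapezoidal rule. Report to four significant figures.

AUC = 5667 µg/L·h

Trapezoidal AUC_0→8.25:
  [0→1]: (0.0+521.0)/2 × 1 = 260.5
  [1→4]: (521.0+883.1)/2 × 3 = 2106.15
  [4→8]: (883.1+682.8)/2 × 4 = 3131.8
  [8→8.25]: (682.8+667.4)/2 × 0.25 = 168.775
  Sum = 5667.225 µg/L·h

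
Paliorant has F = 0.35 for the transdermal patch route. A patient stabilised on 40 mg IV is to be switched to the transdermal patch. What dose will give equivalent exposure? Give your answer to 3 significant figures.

D_transdermal = 114 mg

For equal systemic exposure: F × D_ev = D_iv
D_ev = D_iv / F = 40 / 0.35 = 114.286 mg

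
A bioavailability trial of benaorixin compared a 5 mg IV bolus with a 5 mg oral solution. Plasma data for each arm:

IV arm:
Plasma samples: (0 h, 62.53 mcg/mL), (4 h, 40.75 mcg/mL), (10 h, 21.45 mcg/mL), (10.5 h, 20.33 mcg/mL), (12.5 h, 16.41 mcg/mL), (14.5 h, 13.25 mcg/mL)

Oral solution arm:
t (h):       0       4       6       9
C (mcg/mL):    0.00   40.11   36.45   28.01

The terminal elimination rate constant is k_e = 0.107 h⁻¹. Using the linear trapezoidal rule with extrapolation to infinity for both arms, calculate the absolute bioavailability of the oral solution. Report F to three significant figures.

F = 0.868

Trapezoidal AUC_0→14.5 (IV):
  [0→4]: (62.53+40.75)/2 × 4 = 206.56
  [4→10]: (40.75+21.45)/2 × 6 = 186.6
  [10→10.5]: (21.45+20.33)/2 × 0.5 = 10.445
  [10.5→12.5]: (20.33+16.41)/2 × 2 = 36.74
  [12.5→14.5]: (16.41+13.25)/2 × 2 = 29.66
  Sum = 470.005 mcg/mL·h
IV tail: 13.25/0.107 = 123.832; AUC_iv,0→∞ = 470.005 + 123.832 = 593.837 mcg/mL·h
Trapezoidal AUC_0→9 (oral solution):
  [0→4]: (0.00+40.11)/2 × 4 = 80.22
  [4→6]: (40.11+36.45)/2 × 2 = 76.56
  [6→9]: (36.45+28.01)/2 × 3 = 96.69
  Sum = 253.47 mcg/mL·h
oral solution tail: 28.01/0.107 = 261.776; AUC_ev,0→∞ = 253.47 + 261.776 = 515.246 mcg/mL·h
F = (AUC_ev/D_ev)/(AUC_iv/D_iv) = (515.246/5)/(593.837/5) = 103.0492/118.7674 = 0.8677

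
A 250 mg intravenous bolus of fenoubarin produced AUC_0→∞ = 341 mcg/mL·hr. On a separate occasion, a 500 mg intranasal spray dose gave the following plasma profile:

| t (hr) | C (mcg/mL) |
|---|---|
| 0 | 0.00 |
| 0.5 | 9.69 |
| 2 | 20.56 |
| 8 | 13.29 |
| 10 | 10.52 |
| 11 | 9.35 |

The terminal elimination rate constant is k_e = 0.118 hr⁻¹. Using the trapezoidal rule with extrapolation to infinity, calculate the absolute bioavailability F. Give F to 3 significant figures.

Trapezoidal AUC_0→11 (intranasal spray):
  [0→0.5]: (0.00+9.69)/2 × 0.5 = 2.4225
  [0.5→2]: (9.69+20.56)/2 × 1.5 = 22.6875
  [2→8]: (20.56+13.29)/2 × 6 = 101.55
  [8→10]: (13.29+10.52)/2 × 2 = 23.81
  [10→11]: (10.52+9.35)/2 × 1 = 9.935
  Sum = 160.405 mcg/mL·hr
Tail: C_last/k_e = 9.35/0.118 = 79.237
AUC_0→∞ (intranasal spray) = 160.405 + 79.237 = 239.642 mcg/mL·hr
F = (AUC_ev/D_ev)/(AUC_iv/D_iv) = (239.642/500)/(341/250) = 0.479284/1.364 = 0.3514

F = 0.351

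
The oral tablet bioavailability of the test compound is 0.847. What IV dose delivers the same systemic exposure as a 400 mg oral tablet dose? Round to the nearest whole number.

Systemic exposure from an extravascular dose = F × D_ev, so the equivalent IV dose is F × D_ev.
D_iv = F × D_ev = 0.847 × 400 = 338.8 mg

D_iv = 339 mg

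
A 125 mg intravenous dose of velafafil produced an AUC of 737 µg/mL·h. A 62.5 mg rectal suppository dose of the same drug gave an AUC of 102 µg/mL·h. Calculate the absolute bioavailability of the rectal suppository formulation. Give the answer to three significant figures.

F = (AUC_ev / D_ev) / (AUC_iv / D_iv)
  = (102/62.5) / (737/125)
  = 1.632 / 5.896 = 0.2768

F = 0.277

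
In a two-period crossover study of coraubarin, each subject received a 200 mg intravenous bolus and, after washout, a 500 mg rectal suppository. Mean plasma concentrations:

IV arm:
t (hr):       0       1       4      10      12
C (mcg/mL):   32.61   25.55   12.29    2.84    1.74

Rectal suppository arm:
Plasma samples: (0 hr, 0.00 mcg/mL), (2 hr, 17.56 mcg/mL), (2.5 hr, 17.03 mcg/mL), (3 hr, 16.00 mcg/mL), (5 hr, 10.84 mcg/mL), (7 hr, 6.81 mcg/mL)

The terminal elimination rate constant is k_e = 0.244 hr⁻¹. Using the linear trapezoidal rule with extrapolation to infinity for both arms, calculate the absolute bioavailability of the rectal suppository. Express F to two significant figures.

F = 0.30

Trapezoidal AUC_0→12 (IV):
  [0→1]: (32.61+25.55)/2 × 1 = 29.08
  [1→4]: (25.55+12.29)/2 × 3 = 56.76
  [4→10]: (12.29+2.84)/2 × 6 = 45.39
  [10→12]: (2.84+1.74)/2 × 2 = 4.58
  Sum = 135.81 mcg/mL·hr
IV tail: 1.74/0.244 = 7.131; AUC_iv,0→∞ = 135.81 + 7.131 = 142.941 mcg/mL·hr
Trapezoidal AUC_0→7 (rectal suppository):
  [0→2]: (0.00+17.56)/2 × 2 = 17.56
  [2→2.5]: (17.56+17.03)/2 × 0.5 = 8.6475
  [2.5→3]: (17.03+16.00)/2 × 0.5 = 8.2575
  [3→5]: (16.00+10.84)/2 × 2 = 26.84
  [5→7]: (10.84+6.81)/2 × 2 = 17.65
  Sum = 78.955 mcg/mL·hr
rectal suppository tail: 6.81/0.244 = 27.910; AUC_ev,0→∞ = 78.955 + 27.910 = 106.865 mcg/mL·hr
F = (AUC_ev/D_ev)/(AUC_iv/D_iv) = (106.865/500)/(142.941/200) = 0.21373/0.714705 = 0.2990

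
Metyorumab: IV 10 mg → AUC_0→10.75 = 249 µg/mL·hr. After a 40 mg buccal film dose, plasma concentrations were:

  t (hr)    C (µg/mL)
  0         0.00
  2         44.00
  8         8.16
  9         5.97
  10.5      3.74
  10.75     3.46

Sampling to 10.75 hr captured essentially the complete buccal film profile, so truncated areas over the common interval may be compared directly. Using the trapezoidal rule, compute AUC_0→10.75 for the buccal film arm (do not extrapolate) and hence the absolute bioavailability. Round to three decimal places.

F = 0.217

Trapezoidal AUC_0→10.75 (buccal film):
  [0→2]: (0.00+44.00)/2 × 2 = 44.0
  [2→8]: (44.00+8.16)/2 × 6 = 156.48
  [8→9]: (8.16+5.97)/2 × 1 = 7.065
  [9→10.5]: (5.97+3.74)/2 × 1.5 = 7.2825
  [10.5→10.75]: (3.74+3.46)/2 × 0.25 = 0.9
  Sum = 215.7275 µg/mL·hr
F = (AUC_ev/D_ev)/(AUC_iv/D_iv) = (215.7275/40)/(249/10) = 5.3931875/24.9 = 0.2166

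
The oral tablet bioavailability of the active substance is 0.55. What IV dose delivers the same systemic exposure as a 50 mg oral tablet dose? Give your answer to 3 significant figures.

Systemic exposure from an extravascular dose = F × D_ev, so the equivalent IV dose is F × D_ev.
D_iv = F × D_ev = 0.55 × 50 = 27.5 mg

D_iv = 27.5 mg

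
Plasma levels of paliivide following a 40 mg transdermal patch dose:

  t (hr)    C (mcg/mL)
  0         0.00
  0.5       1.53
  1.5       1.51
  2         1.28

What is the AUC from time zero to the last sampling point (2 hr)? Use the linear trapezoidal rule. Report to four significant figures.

AUC = 2.600 mcg/mL·hr

Trapezoidal AUC_0→2:
  [0→0.5]: (0.00+1.53)/2 × 0.5 = 0.3825
  [0.5→1.5]: (1.53+1.51)/2 × 1 = 1.52
  [1.5→2]: (1.51+1.28)/2 × 0.5 = 0.6975
  Sum = 2.6 mcg/mL·hr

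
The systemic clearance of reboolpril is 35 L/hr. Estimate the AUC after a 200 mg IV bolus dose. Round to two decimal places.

AUC = 5.71 mg/L·hr

AUC_0→∞ = Dose_iv / CL
        = 200 / 35 = 5.71429 mg/L·hr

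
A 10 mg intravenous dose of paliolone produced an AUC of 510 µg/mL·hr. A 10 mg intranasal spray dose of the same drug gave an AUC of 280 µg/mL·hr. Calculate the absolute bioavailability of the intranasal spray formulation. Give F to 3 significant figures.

F = 0.549

F = (AUC_ev / D_ev) / (AUC_iv / D_iv)
  = (280/10) / (510/10)
  = 28 / 51 = 0.5490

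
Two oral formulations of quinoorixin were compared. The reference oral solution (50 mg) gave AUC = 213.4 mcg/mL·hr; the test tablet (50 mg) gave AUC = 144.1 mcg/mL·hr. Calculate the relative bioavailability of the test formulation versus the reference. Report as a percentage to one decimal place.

F_rel = (AUC_test/D_test) / (AUC_ref/D_ref)
      = (144.1/50) / (213.4/50)
      = 2.882 / 4.268 = 0.6753 = 67.53%

F_rel = 67.5%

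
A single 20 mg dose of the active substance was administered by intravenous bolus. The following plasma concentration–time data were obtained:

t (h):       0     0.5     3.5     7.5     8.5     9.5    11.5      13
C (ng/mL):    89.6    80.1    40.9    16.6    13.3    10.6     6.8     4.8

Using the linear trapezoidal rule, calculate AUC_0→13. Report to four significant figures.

Trapezoidal AUC_0→13:
  [0→0.5]: (89.6+80.1)/2 × 0.5 = 42.425
  [0.5→3.5]: (80.1+40.9)/2 × 3 = 181.5
  [3.5→7.5]: (40.9+16.6)/2 × 4 = 115.0
  [7.5→8.5]: (16.6+13.3)/2 × 1 = 14.95
  [8.5→9.5]: (13.3+10.6)/2 × 1 = 11.95
  [9.5→11.5]: (10.6+6.8)/2 × 2 = 17.4
  [11.5→13]: (6.8+4.8)/2 × 1.5 = 8.7
  Sum = 391.925 ng/mL·h

AUC = 391.9 ng/mL·h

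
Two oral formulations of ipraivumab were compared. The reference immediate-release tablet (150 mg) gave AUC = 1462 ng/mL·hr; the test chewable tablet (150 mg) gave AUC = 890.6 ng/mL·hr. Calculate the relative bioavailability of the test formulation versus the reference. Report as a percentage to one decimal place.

F_rel = (AUC_test/D_test) / (AUC_ref/D_ref)
      = (890.6/150) / (1462/150)
      = 5.93733 / 9.74667 = 0.6092 = 60.92%

F_rel = 60.9%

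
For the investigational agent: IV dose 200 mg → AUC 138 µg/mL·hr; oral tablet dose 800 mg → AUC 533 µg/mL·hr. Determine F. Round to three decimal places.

F = 0.966

F = (AUC_ev / D_ev) / (AUC_iv / D_iv)
  = (533/800) / (138/200)
  = 0.66625 / 0.69 = 0.9656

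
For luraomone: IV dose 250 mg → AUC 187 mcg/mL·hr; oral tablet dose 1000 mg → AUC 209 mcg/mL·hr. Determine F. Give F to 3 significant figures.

F = 0.279

F = (AUC_ev / D_ev) / (AUC_iv / D_iv)
  = (209/1000) / (187/250)
  = 0.209 / 0.748 = 0.2794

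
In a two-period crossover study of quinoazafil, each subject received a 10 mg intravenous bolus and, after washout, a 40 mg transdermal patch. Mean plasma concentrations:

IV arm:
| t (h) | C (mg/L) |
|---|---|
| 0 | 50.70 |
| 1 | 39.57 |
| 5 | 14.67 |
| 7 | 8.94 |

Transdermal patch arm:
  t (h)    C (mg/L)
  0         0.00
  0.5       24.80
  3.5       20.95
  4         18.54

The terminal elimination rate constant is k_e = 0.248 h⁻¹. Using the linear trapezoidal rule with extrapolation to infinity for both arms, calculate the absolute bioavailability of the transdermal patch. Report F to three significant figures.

F = 0.187

Trapezoidal AUC_0→7 (IV):
  [0→1]: (50.70+39.57)/2 × 1 = 45.135
  [1→5]: (39.57+14.67)/2 × 4 = 108.48
  [5→7]: (14.67+8.94)/2 × 2 = 23.61
  Sum = 177.225 mg/L·h
IV tail: 8.94/0.248 = 36.048; AUC_iv,0→∞ = 177.225 + 36.048 = 213.273 mg/L·h
Trapezoidal AUC_0→4 (transdermal patch):
  [0→0.5]: (0.00+24.80)/2 × 0.5 = 6.2
  [0.5→3.5]: (24.80+20.95)/2 × 3 = 68.625
  [3.5→4]: (20.95+18.54)/2 × 0.5 = 9.8725
  Sum = 84.6975 mg/L·h
transdermal patch tail: 18.54/0.248 = 74.758; AUC_ev,0→∞ = 84.6975 + 74.758 = 159.4555 mg/L·h
F = (AUC_ev/D_ev)/(AUC_iv/D_iv) = (159.4555/40)/(213.273/10) = 3.9863875/21.3273 = 0.1869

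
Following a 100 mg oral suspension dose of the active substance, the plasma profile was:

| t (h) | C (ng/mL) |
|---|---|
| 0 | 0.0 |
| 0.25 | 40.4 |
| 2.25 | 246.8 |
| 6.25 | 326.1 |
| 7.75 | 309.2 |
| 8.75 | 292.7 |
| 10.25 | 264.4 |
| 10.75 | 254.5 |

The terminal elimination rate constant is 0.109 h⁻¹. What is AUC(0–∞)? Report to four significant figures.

Trapezoidal AUC_0→10.75:
  [0→0.25]: (0.0+40.4)/2 × 0.25 = 5.05
  [0.25→2.25]: (40.4+246.8)/2 × 2 = 287.2
  [2.25→6.25]: (246.8+326.1)/2 × 4 = 1145.8
  [6.25→7.75]: (326.1+309.2)/2 × 1.5 = 476.475
  [7.75→8.75]: (309.2+292.7)/2 × 1 = 300.95
  [8.75→10.25]: (292.7+264.4)/2 × 1.5 = 417.825
  [10.25→10.75]: (264.4+254.5)/2 × 0.5 = 129.725
  Sum = 2763.025 ng/mL·h
Extrapolated tail: C_last / k_e = 254.5 / 0.109 = 2334.862
AUC_0→∞ = 2763.025 + 2334.862 = 5097.887 ng/mL·h

AUC = 5098 ng/mL·h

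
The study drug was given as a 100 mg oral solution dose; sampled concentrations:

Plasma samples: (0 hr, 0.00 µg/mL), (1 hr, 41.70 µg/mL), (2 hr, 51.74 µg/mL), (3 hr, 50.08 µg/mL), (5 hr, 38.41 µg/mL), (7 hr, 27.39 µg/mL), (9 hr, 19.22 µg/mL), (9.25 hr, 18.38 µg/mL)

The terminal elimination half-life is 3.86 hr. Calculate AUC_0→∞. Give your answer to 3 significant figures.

AUC = 426 µg/mL·hr

Trapezoidal AUC_0→9.25:
  [0→1]: (0.00+41.70)/2 × 1 = 20.85
  [1→2]: (41.70+51.74)/2 × 1 = 46.72
  [2→3]: (51.74+50.08)/2 × 1 = 50.91
  [3→5]: (50.08+38.41)/2 × 2 = 88.49
  [5→7]: (38.41+27.39)/2 × 2 = 65.8
  [7→9]: (27.39+19.22)/2 × 2 = 46.61
  [9→9.25]: (19.22+18.38)/2 × 0.25 = 4.7
  Sum = 324.08 µg/mL·hr
k_e = ln2 / t½ = 0.693147 / 3.86 = 0.1796 hr^-1
Extrapolated tail: C_last / k_e = 18.38 / 0.1796 = 102.339
AUC_0→∞ = 324.08 + 102.339 = 426.419 µg/mL·hr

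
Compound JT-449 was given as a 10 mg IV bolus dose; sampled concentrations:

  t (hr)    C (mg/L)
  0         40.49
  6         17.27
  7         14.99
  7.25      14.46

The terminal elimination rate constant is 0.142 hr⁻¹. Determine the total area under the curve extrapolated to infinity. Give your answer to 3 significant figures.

AUC = 295 mg/L·hr

Trapezoidal AUC_0→7.25:
  [0→6]: (40.49+17.27)/2 × 6 = 173.28
  [6→7]: (17.27+14.99)/2 × 1 = 16.13
  [7→7.25]: (14.99+14.46)/2 × 0.25 = 3.68125
  Sum = 193.09125 mg/L·hr
Extrapolated tail: C_last / k_e = 14.46 / 0.142 = 101.831
AUC_0→∞ = 193.09125 + 101.831 = 294.92225 mg/L·hr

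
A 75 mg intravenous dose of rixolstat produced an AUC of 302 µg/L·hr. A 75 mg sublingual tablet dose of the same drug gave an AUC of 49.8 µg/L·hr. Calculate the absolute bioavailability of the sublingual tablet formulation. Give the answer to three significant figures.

F = (AUC_ev / D_ev) / (AUC_iv / D_iv)
  = (49.8/75) / (302/75)
  = 0.664 / 4.02667 = 0.1649

F = 0.165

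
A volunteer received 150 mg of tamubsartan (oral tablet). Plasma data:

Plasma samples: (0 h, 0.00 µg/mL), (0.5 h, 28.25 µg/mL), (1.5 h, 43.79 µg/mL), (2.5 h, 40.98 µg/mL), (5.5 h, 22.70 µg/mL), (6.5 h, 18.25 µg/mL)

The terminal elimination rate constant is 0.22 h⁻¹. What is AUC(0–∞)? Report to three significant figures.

AUC = 284 µg/mL·h

Trapezoidal AUC_0→6.5:
  [0→0.5]: (0.00+28.25)/2 × 0.5 = 7.0625
  [0.5→1.5]: (28.25+43.79)/2 × 1 = 36.02
  [1.5→2.5]: (43.79+40.98)/2 × 1 = 42.385
  [2.5→5.5]: (40.98+22.70)/2 × 3 = 95.52
  [5.5→6.5]: (22.70+18.25)/2 × 1 = 20.475
  Sum = 201.4625 µg/mL·h
Extrapolated tail: C_last / k_e = 18.25 / 0.22 = 82.955
AUC_0→∞ = 201.4625 + 82.955 = 284.4175 µg/mL·h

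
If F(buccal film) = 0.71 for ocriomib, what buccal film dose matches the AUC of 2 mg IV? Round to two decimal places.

D_buccal = 2.82 mg

For equal systemic exposure: F × D_ev = D_iv
D_ev = D_iv / F = 2 / 0.71 = 2.8169 mg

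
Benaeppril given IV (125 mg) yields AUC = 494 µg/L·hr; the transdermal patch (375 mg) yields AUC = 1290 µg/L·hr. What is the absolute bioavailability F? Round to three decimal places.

F = (AUC_ev / D_ev) / (AUC_iv / D_iv)
  = (1290/375) / (494/125)
  = 3.44 / 3.952 = 0.8704

F = 0.870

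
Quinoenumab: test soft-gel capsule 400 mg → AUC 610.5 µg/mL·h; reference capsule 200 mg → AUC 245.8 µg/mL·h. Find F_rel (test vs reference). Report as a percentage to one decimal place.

F_rel = (AUC_test/D_test) / (AUC_ref/D_ref)
      = (610.5/400) / (245.8/200)
      = 1.52625 / 1.229 = 1.2419 = 124.19%

F_rel = 124.2%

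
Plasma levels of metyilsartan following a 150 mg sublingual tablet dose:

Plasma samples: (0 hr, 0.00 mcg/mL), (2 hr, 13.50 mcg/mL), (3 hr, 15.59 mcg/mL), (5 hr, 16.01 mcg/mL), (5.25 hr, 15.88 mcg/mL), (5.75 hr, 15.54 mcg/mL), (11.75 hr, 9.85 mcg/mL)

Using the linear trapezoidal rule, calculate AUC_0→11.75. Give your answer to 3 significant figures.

AUC = 148 mcg/mL·hr

Trapezoidal AUC_0→11.75:
  [0→2]: (0.00+13.50)/2 × 2 = 13.5
  [2→3]: (13.50+15.59)/2 × 1 = 14.545
  [3→5]: (15.59+16.01)/2 × 2 = 31.6
  [5→5.25]: (16.01+15.88)/2 × 0.25 = 3.98625
  [5.25→5.75]: (15.88+15.54)/2 × 0.5 = 7.855
  [5.75→11.75]: (15.54+9.85)/2 × 6 = 76.17
  Sum = 147.65625 mcg/mL·hr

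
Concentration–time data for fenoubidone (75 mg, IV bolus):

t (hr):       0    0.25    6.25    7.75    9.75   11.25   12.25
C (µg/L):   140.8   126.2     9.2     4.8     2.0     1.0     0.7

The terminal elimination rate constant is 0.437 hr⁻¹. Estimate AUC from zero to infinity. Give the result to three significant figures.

Trapezoidal AUC_0→12.25:
  [0→0.25]: (140.8+126.2)/2 × 0.25 = 33.375
  [0.25→6.25]: (126.2+9.2)/2 × 6 = 406.2
  [6.25→7.75]: (9.2+4.8)/2 × 1.5 = 10.5
  [7.75→9.75]: (4.8+2.0)/2 × 2 = 6.8
  [9.75→11.25]: (2.0+1.0)/2 × 1.5 = 2.25
  [11.25→12.25]: (1.0+0.7)/2 × 1 = 0.85
  Sum = 459.975 µg/L·hr
Extrapolated tail: C_last / k_e = 0.7 / 0.437 = 1.602
AUC_0→∞ = 459.975 + 1.602 = 461.577 µg/L·hr

AUC = 462 µg/L·hr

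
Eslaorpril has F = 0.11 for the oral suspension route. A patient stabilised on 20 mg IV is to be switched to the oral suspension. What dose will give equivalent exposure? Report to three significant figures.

D_oral = 182 mg

For equal systemic exposure: F × D_ev = D_iv
D_ev = D_iv / F = 20 / 0.11 = 181.818 mg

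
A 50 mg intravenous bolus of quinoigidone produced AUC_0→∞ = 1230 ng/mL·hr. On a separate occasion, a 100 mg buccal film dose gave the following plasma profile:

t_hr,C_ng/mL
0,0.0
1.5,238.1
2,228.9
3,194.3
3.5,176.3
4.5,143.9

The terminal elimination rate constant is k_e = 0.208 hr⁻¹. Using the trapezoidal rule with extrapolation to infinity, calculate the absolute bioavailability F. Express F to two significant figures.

Trapezoidal AUC_0→4.5 (buccal film):
  [0→1.5]: (0.0+238.1)/2 × 1.5 = 178.575
  [1.5→2]: (238.1+228.9)/2 × 0.5 = 116.75
  [2→3]: (228.9+194.3)/2 × 1 = 211.6
  [3→3.5]: (194.3+176.3)/2 × 0.5 = 92.65
  [3.5→4.5]: (176.3+143.9)/2 × 1 = 160.1
  Sum = 759.675 ng/mL·hr
Tail: C_last/k_e = 143.9/0.208 = 691.827
AUC_0→∞ (buccal film) = 759.675 + 691.827 = 1451.502 ng/mL·hr
F = (AUC_ev/D_ev)/(AUC_iv/D_iv) = (1451.502/100)/(1230/50) = 14.51502/24.6 = 0.5900

F = 0.59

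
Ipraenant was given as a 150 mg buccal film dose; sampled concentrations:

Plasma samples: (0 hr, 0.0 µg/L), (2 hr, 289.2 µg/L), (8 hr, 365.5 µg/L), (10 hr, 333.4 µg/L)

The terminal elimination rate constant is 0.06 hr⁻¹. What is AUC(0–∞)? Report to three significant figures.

Trapezoidal AUC_0→10:
  [0→2]: (0.0+289.2)/2 × 2 = 289.2
  [2→8]: (289.2+365.5)/2 × 6 = 1964.1
  [8→10]: (365.5+333.4)/2 × 2 = 698.9
  Sum = 2952.2 µg/L·hr
Extrapolated tail: C_last / k_e = 333.4 / 0.06 = 5556.667
AUC_0→∞ = 2952.2 + 5556.667 = 8508.867 µg/L·hr

AUC = 8510 µg/L·hr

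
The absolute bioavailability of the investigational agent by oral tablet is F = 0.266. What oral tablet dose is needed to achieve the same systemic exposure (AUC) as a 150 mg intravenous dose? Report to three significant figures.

D_oral = 564 mg

For equal systemic exposure: F × D_ev = D_iv
D_ev = D_iv / F = 150 / 0.266 = 563.91 mg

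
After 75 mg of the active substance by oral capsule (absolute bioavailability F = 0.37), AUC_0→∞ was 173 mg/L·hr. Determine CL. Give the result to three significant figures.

CL = 0.160 L/hr

CL = F × Dose / AUC_0→∞
   = 0.37 × 75 / 173 = 0.160405 L/hr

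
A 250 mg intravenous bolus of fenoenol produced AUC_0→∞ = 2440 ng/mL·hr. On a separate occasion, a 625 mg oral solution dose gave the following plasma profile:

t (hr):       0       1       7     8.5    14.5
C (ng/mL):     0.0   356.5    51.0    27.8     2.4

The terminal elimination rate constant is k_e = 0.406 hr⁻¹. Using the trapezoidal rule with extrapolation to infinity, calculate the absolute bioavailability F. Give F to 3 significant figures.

F = 0.255

Trapezoidal AUC_0→14.5 (oral solution):
  [0→1]: (0.0+356.5)/2 × 1 = 178.25
  [1→7]: (356.5+51.0)/2 × 6 = 1222.5
  [7→8.5]: (51.0+27.8)/2 × 1.5 = 59.1
  [8.5→14.5]: (27.8+2.4)/2 × 6 = 90.6
  Sum = 1550.45 ng/mL·hr
Tail: C_last/k_e = 2.4/0.406 = 5.911
AUC_0→∞ (oral solution) = 1550.45 + 5.911 = 1556.361 ng/mL·hr
F = (AUC_ev/D_ev)/(AUC_iv/D_iv) = (1556.361/625)/(2440/250) = 2.4901776/9.76 = 0.2551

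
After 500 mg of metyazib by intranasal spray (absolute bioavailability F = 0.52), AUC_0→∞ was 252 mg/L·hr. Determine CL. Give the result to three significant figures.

CL = 1.03 L/hr

CL = F × Dose / AUC_0→∞
   = 0.52 × 500 / 252 = 1.03175 L/hr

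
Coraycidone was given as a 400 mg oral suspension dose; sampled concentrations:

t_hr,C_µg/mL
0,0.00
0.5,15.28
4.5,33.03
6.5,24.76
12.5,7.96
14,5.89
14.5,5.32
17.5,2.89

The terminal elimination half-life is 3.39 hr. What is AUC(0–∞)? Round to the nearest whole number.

AUC = 296 µg/mL·hr

Trapezoidal AUC_0→17.5:
  [0→0.5]: (0.00+15.28)/2 × 0.5 = 3.82
  [0.5→4.5]: (15.28+33.03)/2 × 4 = 96.62
  [4.5→6.5]: (33.03+24.76)/2 × 2 = 57.79
  [6.5→12.5]: (24.76+7.96)/2 × 6 = 98.16
  [12.5→14]: (7.96+5.89)/2 × 1.5 = 10.3875
  [14→14.5]: (5.89+5.32)/2 × 0.5 = 2.8025
  [14.5→17.5]: (5.32+2.89)/2 × 3 = 12.315
  Sum = 281.895 µg/mL·hr
k_e = ln2 / t½ = 0.693147 / 3.39 = 0.2045 hr^-1
Extrapolated tail: C_last / k_e = 2.89 / 0.2045 = 14.132
AUC_0→∞ = 281.895 + 14.132 = 296.027 µg/mL·hr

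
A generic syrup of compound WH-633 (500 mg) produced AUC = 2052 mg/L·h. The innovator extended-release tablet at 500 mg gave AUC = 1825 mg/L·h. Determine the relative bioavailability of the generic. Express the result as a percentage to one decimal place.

F_rel = (AUC_test/D_test) / (AUC_ref/D_ref)
      = (2052/500) / (1825/500)
      = 4.104 / 3.65 = 1.1244 = 112.44%

F_rel = 112.4%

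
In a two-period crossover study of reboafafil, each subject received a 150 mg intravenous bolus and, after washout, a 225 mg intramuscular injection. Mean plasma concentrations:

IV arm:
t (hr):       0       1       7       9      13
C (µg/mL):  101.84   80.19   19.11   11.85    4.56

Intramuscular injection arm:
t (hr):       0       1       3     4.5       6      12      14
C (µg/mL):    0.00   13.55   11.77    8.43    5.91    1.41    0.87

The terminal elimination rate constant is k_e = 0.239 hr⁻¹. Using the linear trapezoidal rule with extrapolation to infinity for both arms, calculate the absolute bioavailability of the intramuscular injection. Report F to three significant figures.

Trapezoidal AUC_0→13 (IV):
  [0→1]: (101.84+80.19)/2 × 1 = 91.015
  [1→7]: (80.19+19.11)/2 × 6 = 297.9
  [7→9]: (19.11+11.85)/2 × 2 = 30.96
  [9→13]: (11.85+4.56)/2 × 4 = 32.82
  Sum = 452.695 µg/mL·hr
IV tail: 4.56/0.239 = 19.079; AUC_iv,0→∞ = 452.695 + 19.079 = 471.774 µg/mL·hr
Trapezoidal AUC_0→14 (intramuscular injection):
  [0→1]: (0.00+13.55)/2 × 1 = 6.775
  [1→3]: (13.55+11.77)/2 × 2 = 25.32
  [3→4.5]: (11.77+8.43)/2 × 1.5 = 15.15
  [4.5→6]: (8.43+5.91)/2 × 1.5 = 10.755
  [6→12]: (5.91+1.41)/2 × 6 = 21.96
  [12→14]: (1.41+0.87)/2 × 2 = 2.28
  Sum = 82.24 µg/mL·hr
intramuscular injection tail: 0.87/0.239 = 3.640; AUC_ev,0→∞ = 82.24 + 3.640 = 85.88 µg/mL·hr
F = (AUC_ev/D_ev)/(AUC_iv/D_iv) = (85.88/225)/(471.774/150) = 0.381689/3.14516 = 0.1214

F = 0.121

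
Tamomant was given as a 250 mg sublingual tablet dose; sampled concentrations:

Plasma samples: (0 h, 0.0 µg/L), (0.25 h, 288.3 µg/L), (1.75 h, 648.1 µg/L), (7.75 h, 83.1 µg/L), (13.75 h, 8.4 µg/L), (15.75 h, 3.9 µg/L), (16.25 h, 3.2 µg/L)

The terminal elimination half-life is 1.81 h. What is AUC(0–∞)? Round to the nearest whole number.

AUC = 3229 µg/L·h

Trapezoidal AUC_0→16.25:
  [0→0.25]: (0.0+288.3)/2 × 0.25 = 36.0375
  [0.25→1.75]: (288.3+648.1)/2 × 1.5 = 702.3
  [1.75→7.75]: (648.1+83.1)/2 × 6 = 2193.6
  [7.75→13.75]: (83.1+8.4)/2 × 6 = 274.5
  [13.75→15.75]: (8.4+3.9)/2 × 2 = 12.3
  [15.75→16.25]: (3.9+3.2)/2 × 0.5 = 1.775
  Sum = 3220.5125 µg/L·h
k_e = ln2 / t½ = 0.693147 / 1.81 = 0.3830 h^-1
Extrapolated tail: C_last / k_e = 3.2 / 0.383 = 8.355
AUC_0→∞ = 3220.5125 + 8.355 = 3228.8675 µg/L·h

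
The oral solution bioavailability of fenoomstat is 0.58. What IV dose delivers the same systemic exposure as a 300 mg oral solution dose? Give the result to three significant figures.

D_iv = 174 mg

Systemic exposure from an extravascular dose = F × D_ev, so the equivalent IV dose is F × D_ev.
D_iv = F × D_ev = 0.58 × 300 = 174 mg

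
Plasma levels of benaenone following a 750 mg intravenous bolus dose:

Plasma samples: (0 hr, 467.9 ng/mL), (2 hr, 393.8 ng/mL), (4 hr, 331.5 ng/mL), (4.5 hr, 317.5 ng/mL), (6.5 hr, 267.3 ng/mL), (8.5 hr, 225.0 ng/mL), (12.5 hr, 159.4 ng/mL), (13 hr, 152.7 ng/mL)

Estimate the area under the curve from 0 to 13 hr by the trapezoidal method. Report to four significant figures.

Trapezoidal AUC_0→13:
  [0→2]: (467.9+393.8)/2 × 2 = 861.7
  [2→4]: (393.8+331.5)/2 × 2 = 725.3
  [4→4.5]: (331.5+317.5)/2 × 0.5 = 162.25
  [4.5→6.5]: (317.5+267.3)/2 × 2 = 584.8
  [6.5→8.5]: (267.3+225.0)/2 × 2 = 492.3
  [8.5→12.5]: (225.0+159.4)/2 × 4 = 768.8
  [12.5→13]: (159.4+152.7)/2 × 0.5 = 78.025
  Sum = 3673.175 ng/mL·hr

AUC = 3673 ng/mL·hr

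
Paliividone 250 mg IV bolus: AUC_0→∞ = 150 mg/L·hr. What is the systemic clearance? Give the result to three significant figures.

CL = 1.67 L/hr

CL = Dose_iv / AUC_0→∞
   = 250 / 150 = 1.66667 L/hr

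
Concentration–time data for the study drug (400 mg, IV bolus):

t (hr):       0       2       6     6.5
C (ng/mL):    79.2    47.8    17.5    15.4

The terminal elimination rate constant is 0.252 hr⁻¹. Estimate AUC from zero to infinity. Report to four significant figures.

Trapezoidal AUC_0→6.5:
  [0→2]: (79.2+47.8)/2 × 2 = 127.0
  [2→6]: (47.8+17.5)/2 × 4 = 130.6
  [6→6.5]: (17.5+15.4)/2 × 0.5 = 8.225
  Sum = 265.825 ng/mL·hr
Extrapolated tail: C_last / k_e = 15.4 / 0.252 = 61.111
AUC_0→∞ = 265.825 + 61.111 = 326.936 ng/mL·hr

AUC = 326.9 ng/mL·hr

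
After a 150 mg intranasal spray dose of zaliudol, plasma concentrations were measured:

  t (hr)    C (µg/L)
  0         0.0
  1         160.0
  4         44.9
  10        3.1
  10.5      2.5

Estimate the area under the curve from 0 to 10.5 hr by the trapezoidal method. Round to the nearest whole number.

Trapezoidal AUC_0→10.5:
  [0→1]: (0.0+160.0)/2 × 1 = 80.0
  [1→4]: (160.0+44.9)/2 × 3 = 307.35
  [4→10]: (44.9+3.1)/2 × 6 = 144.0
  [10→10.5]: (3.1+2.5)/2 × 0.5 = 1.4
  Sum = 532.75 µg/L·hr

AUC = 533 µg/L·hr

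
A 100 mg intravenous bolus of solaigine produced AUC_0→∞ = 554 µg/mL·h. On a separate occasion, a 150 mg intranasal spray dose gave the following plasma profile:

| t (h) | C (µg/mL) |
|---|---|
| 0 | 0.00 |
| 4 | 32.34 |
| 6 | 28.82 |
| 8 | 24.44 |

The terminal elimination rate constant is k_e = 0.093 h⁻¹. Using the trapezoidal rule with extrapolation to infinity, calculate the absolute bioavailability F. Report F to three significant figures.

F = 0.532

Trapezoidal AUC_0→8 (intranasal spray):
  [0→4]: (0.00+32.34)/2 × 4 = 64.68
  [4→6]: (32.34+28.82)/2 × 2 = 61.16
  [6→8]: (28.82+24.44)/2 × 2 = 53.26
  Sum = 179.1 µg/mL·h
Tail: C_last/k_e = 24.44/0.093 = 262.796
AUC_0→∞ (intranasal spray) = 179.1 + 262.796 = 441.896 µg/mL·h
F = (AUC_ev/D_ev)/(AUC_iv/D_iv) = (441.896/150)/(554/100) = 2.94597/5.54 = 0.5318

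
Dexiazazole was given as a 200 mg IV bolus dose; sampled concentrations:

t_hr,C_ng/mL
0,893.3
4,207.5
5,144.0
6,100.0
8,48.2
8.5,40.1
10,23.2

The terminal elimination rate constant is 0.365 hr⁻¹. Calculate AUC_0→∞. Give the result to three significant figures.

Trapezoidal AUC_0→10:
  [0→4]: (893.3+207.5)/2 × 4 = 2201.6
  [4→5]: (207.5+144.0)/2 × 1 = 175.75
  [5→6]: (144.0+100.0)/2 × 1 = 122.0
  [6→8]: (100.0+48.2)/2 × 2 = 148.2
  [8→8.5]: (48.2+40.1)/2 × 0.5 = 22.075
  [8.5→10]: (40.1+23.2)/2 × 1.5 = 47.475
  Sum = 2717.1 ng/mL·hr
Extrapolated tail: C_last / k_e = 23.2 / 0.365 = 63.562
AUC_0→∞ = 2717.1 + 63.562 = 2780.662 ng/mL·hr

AUC = 2780 ng/mL·hr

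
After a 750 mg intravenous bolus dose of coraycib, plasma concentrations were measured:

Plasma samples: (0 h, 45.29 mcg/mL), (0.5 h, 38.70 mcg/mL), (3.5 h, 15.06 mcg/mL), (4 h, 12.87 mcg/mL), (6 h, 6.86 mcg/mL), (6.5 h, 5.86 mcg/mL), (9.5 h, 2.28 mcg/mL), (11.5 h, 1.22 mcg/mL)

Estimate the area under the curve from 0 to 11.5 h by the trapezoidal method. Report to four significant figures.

Trapezoidal AUC_0→11.5:
  [0→0.5]: (45.29+38.70)/2 × 0.5 = 20.9975
  [0.5→3.5]: (38.70+15.06)/2 × 3 = 80.64
  [3.5→4]: (15.06+12.87)/2 × 0.5 = 6.9825
  [4→6]: (12.87+6.86)/2 × 2 = 19.73
  [6→6.5]: (6.86+5.86)/2 × 0.5 = 3.18
  [6.5→9.5]: (5.86+2.28)/2 × 3 = 12.21
  [9.5→11.5]: (2.28+1.22)/2 × 2 = 3.5
  Sum = 147.24 mcg/mL·h

AUC = 147.2 mcg/mL·h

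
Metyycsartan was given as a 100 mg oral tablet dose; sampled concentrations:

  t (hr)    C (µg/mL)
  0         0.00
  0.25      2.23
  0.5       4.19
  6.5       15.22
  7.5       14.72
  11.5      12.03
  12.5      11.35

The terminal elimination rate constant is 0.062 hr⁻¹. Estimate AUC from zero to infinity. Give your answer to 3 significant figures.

Trapezoidal AUC_0→12.5:
  [0→0.25]: (0.00+2.23)/2 × 0.25 = 0.27875
  [0.25→0.5]: (2.23+4.19)/2 × 0.25 = 0.8025
  [0.5→6.5]: (4.19+15.22)/2 × 6 = 58.23
  [6.5→7.5]: (15.22+14.72)/2 × 1 = 14.97
  [7.5→11.5]: (14.72+12.03)/2 × 4 = 53.5
  [11.5→12.5]: (12.03+11.35)/2 × 1 = 11.69
  Sum = 139.47125 µg/mL·hr
Extrapolated tail: C_last / k_e = 11.35 / 0.062 = 183.065
AUC_0→∞ = 139.47125 + 183.065 = 322.53625 µg/mL·hr

AUC = 323 µg/mL·hr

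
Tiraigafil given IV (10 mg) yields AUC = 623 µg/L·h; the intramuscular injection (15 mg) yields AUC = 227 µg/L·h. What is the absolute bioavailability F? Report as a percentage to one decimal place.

F = 24.3%

F = (AUC_ev / D_ev) / (AUC_iv / D_iv)
  = (227/15) / (623/10)
  = 15.1333 / 62.3 = 0.2429
  = 24.29%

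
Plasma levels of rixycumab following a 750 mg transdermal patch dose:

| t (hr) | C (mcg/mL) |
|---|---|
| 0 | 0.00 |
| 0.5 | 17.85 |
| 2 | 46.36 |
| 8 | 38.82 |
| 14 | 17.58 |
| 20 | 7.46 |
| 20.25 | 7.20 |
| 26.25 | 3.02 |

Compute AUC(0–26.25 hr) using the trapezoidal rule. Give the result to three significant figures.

Trapezoidal AUC_0→26.25:
  [0→0.5]: (0.00+17.85)/2 × 0.5 = 4.4625
  [0.5→2]: (17.85+46.36)/2 × 1.5 = 48.1575
  [2→8]: (46.36+38.82)/2 × 6 = 255.54
  [8→14]: (38.82+17.58)/2 × 6 = 169.2
  [14→20]: (17.58+7.46)/2 × 6 = 75.12
  [20→20.25]: (7.46+7.20)/2 × 0.25 = 1.8325
  [20.25→26.25]: (7.20+3.02)/2 × 6 = 30.66
  Sum = 584.9725 mcg/mL·hr

AUC = 585 mcg/mL·hr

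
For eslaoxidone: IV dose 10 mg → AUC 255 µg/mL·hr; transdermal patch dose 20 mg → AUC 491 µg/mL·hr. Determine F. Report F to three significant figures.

F = 0.963

F = (AUC_ev / D_ev) / (AUC_iv / D_iv)
  = (491/20) / (255/10)
  = 24.55 / 25.5 = 0.9627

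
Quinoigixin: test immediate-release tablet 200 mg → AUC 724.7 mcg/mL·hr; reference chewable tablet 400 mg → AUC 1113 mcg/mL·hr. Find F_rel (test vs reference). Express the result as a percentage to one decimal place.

F_rel = (AUC_test/D_test) / (AUC_ref/D_ref)
      = (724.7/200) / (1113/400)
      = 3.6235 / 2.7825 = 1.3022 = 130.22%

F_rel = 130.2%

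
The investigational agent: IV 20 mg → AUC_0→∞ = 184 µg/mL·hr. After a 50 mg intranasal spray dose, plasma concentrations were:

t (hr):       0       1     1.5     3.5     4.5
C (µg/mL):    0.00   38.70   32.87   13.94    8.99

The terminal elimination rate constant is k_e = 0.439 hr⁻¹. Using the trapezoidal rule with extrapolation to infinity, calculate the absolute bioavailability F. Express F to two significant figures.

Trapezoidal AUC_0→4.5 (intranasal spray):
  [0→1]: (0.00+38.70)/2 × 1 = 19.35
  [1→1.5]: (38.70+32.87)/2 × 0.5 = 17.8925
  [1.5→3.5]: (32.87+13.94)/2 × 2 = 46.81
  [3.5→4.5]: (13.94+8.99)/2 × 1 = 11.465
  Sum = 95.5175 µg/mL·hr
Tail: C_last/k_e = 8.99/0.439 = 20.478
AUC_0→∞ (intranasal spray) = 95.5175 + 20.478 = 115.9955 µg/mL·hr
F = (AUC_ev/D_ev)/(AUC_iv/D_iv) = (115.9955/50)/(184/20) = 2.31991/9.2 = 0.2522

F = 0.25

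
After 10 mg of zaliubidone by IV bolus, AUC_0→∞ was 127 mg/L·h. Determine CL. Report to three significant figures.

CL = 0.0787 L/h

CL = Dose_iv / AUC_0→∞
   = 10 / 127 = 0.0787402 L/h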